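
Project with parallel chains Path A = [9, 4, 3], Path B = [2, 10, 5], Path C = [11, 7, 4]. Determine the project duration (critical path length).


Path A: 9 + 4 + 3 = 16
Path B: 2 + 10 + 5 = 17
Path C: 11 + 7 + 4 = 22
Critical path = longest = max(16, 17, 22)
= 22 (Path C)


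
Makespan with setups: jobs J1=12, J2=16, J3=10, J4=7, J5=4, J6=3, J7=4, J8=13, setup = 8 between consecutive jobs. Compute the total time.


Makespan = Σ processing + (n-1) × setup
= (12 + 16 + 10 + 7 + 4 + 3 + 4 + 13) + (8-1)×8
= 69 + 56
= 125 time units


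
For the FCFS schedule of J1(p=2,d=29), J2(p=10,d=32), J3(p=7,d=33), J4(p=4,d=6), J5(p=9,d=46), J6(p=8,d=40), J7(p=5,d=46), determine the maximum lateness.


Lateness per job (L = C - d):
  J1: C=2, d=29, L=-27
  J2: C=12, d=32, L=-20
  J3: C=19, d=33, L=-14
  J4: C=23, d=6, L=17
  J5: C=32, d=46, L=-14
  J6: C=40, d=40, L=0
  J7: C=45, d=46, L=-1
Lmax = max(-27, -20, -14, 17, -14, 0, -1)
= 17


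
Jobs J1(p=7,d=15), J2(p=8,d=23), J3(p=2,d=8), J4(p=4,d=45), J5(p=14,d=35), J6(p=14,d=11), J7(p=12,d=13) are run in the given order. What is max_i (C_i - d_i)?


Lateness per job (L = C - d):
  J1: C=7, d=15, L=-8
  J2: C=15, d=23, L=-8
  J3: C=17, d=8, L=9
  J4: C=21, d=45, L=-24
  J5: C=35, d=35, L=0
  J6: C=49, d=11, L=38
  J7: C=61, d=13, L=48
Lmax = max(-8, -8, 9, -24, 0, 38, 48)
= 48


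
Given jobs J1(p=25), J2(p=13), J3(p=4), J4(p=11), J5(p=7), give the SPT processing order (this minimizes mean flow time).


SPT: sort by shortest processing time
  J3: p=4
  J5: p=7
  J4: p=11
  J2: p=13
  J1: p=25
Order: J3 → J5 → J4 → J2 → J1


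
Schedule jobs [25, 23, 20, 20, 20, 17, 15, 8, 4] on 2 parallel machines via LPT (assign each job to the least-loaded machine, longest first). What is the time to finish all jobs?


Jobs (LPT sorted): [25, 23, 20, 20, 20, 17, 15, 8, 4]
Machines: 2
  J=25 → Machine 1 (load: 0+25=25)
  J=23 → Machine 2 (load: 0+23=23)
  J=20 → Machine 2 (load: 23+20=43)
  J=20 → Machine 1 (load: 25+20=45)
  J=20 → Machine 2 (load: 43+20=63)
  J=17 → Machine 1 (load: 45+17=62)
  J=15 → Machine 1 (load: 62+15=77)
  J=8 → Machine 2 (load: 63+8=71)
  J=4 → Machine 2 (load: 71+4=75)
Machine loads: [77, 75]
Makespan = max = 77 time units


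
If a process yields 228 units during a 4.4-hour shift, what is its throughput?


Throughput = units / time
= 228 / 4.4
= 51.8 units/hour


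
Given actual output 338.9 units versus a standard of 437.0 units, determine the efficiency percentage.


Efficiency = (actual / standard) × 100
= (338.9 / 437.0) × 100
= 77.6%


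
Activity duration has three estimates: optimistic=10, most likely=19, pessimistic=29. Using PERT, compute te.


te = (o + 4m + p) / 6
= (10 + 4×19 + 29) / 6
= (10 + 76 + 29) / 6
= 115 / 6
= 19.17


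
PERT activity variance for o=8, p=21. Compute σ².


σ² = ((p - o) / 6)² = (p - o)² / 36
= (21 - 8)² / 36
= 13² / 36
= 169 / 36
= 4.6944


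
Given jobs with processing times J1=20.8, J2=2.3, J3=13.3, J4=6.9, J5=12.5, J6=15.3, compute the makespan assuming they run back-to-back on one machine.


Sequential makespan: sum all processing times
= 20.8 + 2.3 + 13.3 + 6.9 + 12.5 + 15.3
= 71.1 time units


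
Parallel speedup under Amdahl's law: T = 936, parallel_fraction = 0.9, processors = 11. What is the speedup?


Amdahl's law: T_p = T × ((1-p) + p/N)
= 936 × ((1-0.9) + 0.9/11)
= 936 × (0.10 + 0.0818)
= 936 × 0.1818
= 170.18
Speedup = 936/170.18
= 5.50×


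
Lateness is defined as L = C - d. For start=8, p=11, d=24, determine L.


Completion = 8 + 11 = 19
Lateness = C - d = 19 - 24
= -5


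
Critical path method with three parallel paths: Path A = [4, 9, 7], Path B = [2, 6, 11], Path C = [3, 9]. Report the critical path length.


Path A: 4 + 9 + 7 = 20
Path B: 2 + 6 + 11 = 19
Path C: 3 + 9 = 12
Critical path = longest = max(20, 19, 12)
= 20 (Path A)


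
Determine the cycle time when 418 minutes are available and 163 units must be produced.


Cycle time = available time / demand
= 418 / 163
= 2.56 min/unit


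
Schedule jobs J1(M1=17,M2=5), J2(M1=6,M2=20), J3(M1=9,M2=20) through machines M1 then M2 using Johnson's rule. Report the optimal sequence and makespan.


Johnson's rule:
Group 1 (M1≤M2, sort by M1): ['J2', 'J3']
Group 2 (M1>M2, sort desc M2): ['J1']
Sequence: J2 → J3 → J1
Makespan calculation:
  J2: M1 done=6, M2 done=26
  J3: M1 done=15, M2 done=46
  J1: M1 done=32, M2 done=51
= Sequence: J2 → J3 → J1, Makespan: 51


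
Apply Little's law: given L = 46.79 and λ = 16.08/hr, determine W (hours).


Little's law: L = λW → W = L / λ
= 46.79 / 16.08
= 2.91 hours


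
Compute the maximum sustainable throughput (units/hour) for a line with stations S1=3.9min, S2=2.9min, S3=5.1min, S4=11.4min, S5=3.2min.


Bottleneck = longest station time
Station times: [3.9, 2.9, 5.1, 11.4, 3.2]
Max = 11.4 min
Rate = 60 / 11.4
= 5.26 units/hour (bottleneck: 11.4min)


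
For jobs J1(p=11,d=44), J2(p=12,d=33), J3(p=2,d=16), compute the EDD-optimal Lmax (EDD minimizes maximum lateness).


EDD order: J3 → J2 → J1
Completion and lateness:
  J3: C=2, d=16, L=2-16=-14
  J2: C=14, d=33, L=14-33=-19
  J1: C=25, d=44, L=25-44=-19
Lmax = max(-14, -19, -19)
= -14


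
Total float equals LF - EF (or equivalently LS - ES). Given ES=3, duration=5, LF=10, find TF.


EF = ES + duration = 3 + 5 = 8
LS = LF - duration = 10 - 5 = 5
Total Float = LF - EF = 10 - 8
(or LS - ES = 5 - 3)
= 2


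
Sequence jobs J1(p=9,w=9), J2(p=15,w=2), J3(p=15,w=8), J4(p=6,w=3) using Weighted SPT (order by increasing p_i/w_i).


WSPT (Smith's rule): sort by p/w ascending
  J1: p/w = 9/9 = 1.000
  J3: p/w = 15/8 = 1.875
  J4: p/w = 6/3 = 2.000
  J2: p/w = 15/2 = 7.500
Order: J1 → J3 → J4 → J2


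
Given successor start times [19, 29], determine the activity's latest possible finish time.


LF = min of all successor start times
Successors start at: [19, 29]
LF = min(19, 29)
= 19


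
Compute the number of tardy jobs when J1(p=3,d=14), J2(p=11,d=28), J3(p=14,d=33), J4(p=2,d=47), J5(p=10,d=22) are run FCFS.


Completion vs due date:
  J1: C=3, d=14 → on time
  J2: C=14, d=28 → on time
  J3: C=28, d=33 → on time
  J4: C=30, d=47 → on time
  J5: C=40, d=22 → TARDY
Tardy jobs: J5
Count = 1


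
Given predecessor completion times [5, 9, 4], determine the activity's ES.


ES = max of all predecessor completion times
Predecessors: [5, 9, 4]
ES = max(5, 9, 4)
= 9


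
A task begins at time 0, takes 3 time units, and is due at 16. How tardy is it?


Completion = start + processing = 0 + 3 = 3
Tardiness = max(0, C - d) = max(0, 3 - 16)
= max(0, -13)
= 0


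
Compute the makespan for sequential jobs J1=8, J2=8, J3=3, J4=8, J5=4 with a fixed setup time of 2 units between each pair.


Makespan = Σ processing + (n-1) × setup
= (8 + 8 + 3 + 8 + 4) + (5-1)×2
= 31 + 8
= 39 time units


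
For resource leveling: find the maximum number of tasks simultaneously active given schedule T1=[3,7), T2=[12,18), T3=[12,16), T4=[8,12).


Check each time point for overlaps:
  t=12: 2 tasks active (T2, T3)
Max concurrent = 2


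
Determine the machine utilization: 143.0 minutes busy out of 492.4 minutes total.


Utilization = busy / total × 100
= 143.0 / 492.4 × 100
= 29.0%


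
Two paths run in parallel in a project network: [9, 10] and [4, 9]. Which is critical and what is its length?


Path A: 9 + 10 = 19
Path B: 4 + 9 = 13
Critical path = longest = max(19, 13)
= 19 (Path A)


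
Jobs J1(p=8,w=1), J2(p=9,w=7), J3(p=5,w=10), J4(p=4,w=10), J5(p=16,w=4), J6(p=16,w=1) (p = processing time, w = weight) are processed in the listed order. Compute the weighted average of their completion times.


Completion times:
  J1: C=8, w×C=1×8=8
  J2: C=17, w×C=7×17=119
  J3: C=22, w×C=10×22=220
  J4: C=26, w×C=10×26=260
  J5: C=42, w×C=4×42=168
  J6: C=58, w×C=1×58=58
Sum w×C = 833
Sum w = 33
Weighted avg = 833/33
= 25.24


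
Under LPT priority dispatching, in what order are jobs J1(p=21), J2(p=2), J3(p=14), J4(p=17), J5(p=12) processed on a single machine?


LPT: sort by longest processing time first
  J1: p=21
  J4: p=17
  J3: p=14
  J5: p=12
  J2: p=2
Order: J1 → J4 → J3 → J5 → J2


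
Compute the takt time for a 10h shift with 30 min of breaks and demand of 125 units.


Available = 10×60 - 30 = 570 min
Takt time = 570 / 125
= 4.56 min/unit


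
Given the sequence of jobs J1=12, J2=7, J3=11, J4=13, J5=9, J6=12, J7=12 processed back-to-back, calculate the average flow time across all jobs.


Completion times:
  J1: completes at 12
  J2: completes at 19
  J3: completes at 30
  J4: completes at 43
  J5: completes at 52
  J6: completes at 64
  J7: completes at 76
Sum = 296
Average = 296/7
= 42.29


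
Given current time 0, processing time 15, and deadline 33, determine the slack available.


Slack = due - current_time - processing
= 33 - 0 - 15
= 18


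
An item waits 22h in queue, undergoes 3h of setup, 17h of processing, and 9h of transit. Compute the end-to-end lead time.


Lead time = queue + setup + processing + transit
= 22 + 3 + 17 + 9
= 51 hours


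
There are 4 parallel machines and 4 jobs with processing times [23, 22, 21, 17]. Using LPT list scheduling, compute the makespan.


Jobs (LPT sorted): [23, 22, 21, 17]
Machines: 4
  J=23 → Machine 1 (load: 0+23=23)
  J=22 → Machine 2 (load: 0+22=22)
  J=21 → Machine 3 (load: 0+21=21)
  J=17 → Machine 4 (load: 0+17=17)
Machine loads: [23, 22, 21, 17]
Makespan = max = 23 time units


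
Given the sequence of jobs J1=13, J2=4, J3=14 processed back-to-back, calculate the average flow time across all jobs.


Completion times:
  J1: completes at 13
  J2: completes at 17
  J3: completes at 31
Sum = 61
Average = 61/3
= 20.33


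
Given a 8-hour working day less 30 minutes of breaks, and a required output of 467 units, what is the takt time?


Available = 8×60 - 30 = 450 min
Takt time = 450 / 467
= 0.96 min/unit


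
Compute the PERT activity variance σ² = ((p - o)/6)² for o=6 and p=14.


σ² = ((p - o) / 6)² = (p - o)² / 36
= (14 - 6)² / 36
= 8² / 36
= 64 / 36
= 1.7778


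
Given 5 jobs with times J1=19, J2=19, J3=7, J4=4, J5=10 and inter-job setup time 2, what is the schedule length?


Makespan = Σ processing + (n-1) × setup
= (19 + 19 + 7 + 4 + 10) + (5-1)×2
= 59 + 8
= 67 time units


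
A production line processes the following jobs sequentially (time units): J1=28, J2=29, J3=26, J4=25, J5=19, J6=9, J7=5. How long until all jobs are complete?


Sequential makespan: sum all processing times
= 28 + 29 + 26 + 25 + 19 + 9 + 5
= 141 time units


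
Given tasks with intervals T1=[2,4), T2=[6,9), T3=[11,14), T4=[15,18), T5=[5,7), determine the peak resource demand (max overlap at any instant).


Check each time point for overlaps:
  t=6: 2 tasks active (T2, T5)
Max concurrent = 2


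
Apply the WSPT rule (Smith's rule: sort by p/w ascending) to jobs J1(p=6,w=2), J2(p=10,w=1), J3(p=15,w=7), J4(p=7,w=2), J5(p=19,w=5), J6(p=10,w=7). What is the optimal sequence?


WSPT (Smith's rule): sort by p/w ascending
  J6: p/w = 10/7 = 1.429
  J3: p/w = 15/7 = 2.143
  J1: p/w = 6/2 = 3.000
  J4: p/w = 7/2 = 3.500
  J5: p/w = 19/5 = 3.800
  J2: p/w = 10/1 = 10.000
Order: J6 → J3 → J1 → J4 → J5 → J2


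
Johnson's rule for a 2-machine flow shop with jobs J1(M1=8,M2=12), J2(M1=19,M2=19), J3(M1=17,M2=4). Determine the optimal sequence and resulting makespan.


Johnson's rule:
Group 1 (M1≤M2, sort by M1): ['J1', 'J2']
Group 2 (M1>M2, sort desc M2): ['J3']
Sequence: J1 → J2 → J3
Makespan calculation:
  J1: M1 done=8, M2 done=20
  J2: M1 done=27, M2 done=46
  J3: M1 done=44, M2 done=50
= Sequence: J1 → J2 → J3, Makespan: 50


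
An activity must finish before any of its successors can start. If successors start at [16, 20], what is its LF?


LF = min of all successor start times
Successors start at: [16, 20]
LF = min(16, 20)
= 16


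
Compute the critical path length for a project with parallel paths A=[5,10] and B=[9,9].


Path A: 5 + 10 = 15
Path B: 9 + 9 = 18
Critical path = longest = max(15, 18)
= 18 (Path B)


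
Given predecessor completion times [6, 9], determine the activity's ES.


ES = max of all predecessor completion times
Predecessors: [6, 9]
ES = max(6, 9)
= 9


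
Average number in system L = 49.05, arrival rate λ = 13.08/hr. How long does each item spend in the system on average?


Little's law: L = λW → W = L / λ
= 49.05 / 13.08
= 3.75 hours


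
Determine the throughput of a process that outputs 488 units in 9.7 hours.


Throughput = units / time
= 488 / 9.7
= 50.3 units/hour


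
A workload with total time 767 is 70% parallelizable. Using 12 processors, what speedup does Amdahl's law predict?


Amdahl's law: T_p = T × ((1-p) + p/N)
= 767 × ((1-0.7) + 0.7/12)
= 767 × (0.30 + 0.0583)
= 767 × 0.3583
= 274.84
Speedup = 767/274.84
= 2.79×


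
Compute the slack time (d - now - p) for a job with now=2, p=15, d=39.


Slack = due - current_time - processing
= 39 - 2 - 15
= 22


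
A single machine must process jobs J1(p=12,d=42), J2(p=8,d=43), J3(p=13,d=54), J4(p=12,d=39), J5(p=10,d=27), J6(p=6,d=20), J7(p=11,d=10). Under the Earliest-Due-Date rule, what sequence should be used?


EDD: sort by earliest due date
  J7: d=10, p=11
  J6: d=20, p=6
  J5: d=27, p=10
  J4: d=39, p=12
  J1: d=42, p=12
  J2: d=43, p=8
  J3: d=54, p=13
Order: J7 → J6 → J5 → J4 → J1 → J2 → J3


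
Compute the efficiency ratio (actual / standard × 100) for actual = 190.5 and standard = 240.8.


Efficiency = (actual / standard) × 100
= (190.5 / 240.8) × 100
= 79.1%


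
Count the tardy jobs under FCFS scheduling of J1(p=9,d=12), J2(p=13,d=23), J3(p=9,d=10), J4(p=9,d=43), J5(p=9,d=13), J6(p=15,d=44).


Completion vs due date:
  J1: C=9, d=12 → on time
  J2: C=22, d=23 → on time
  J3: C=31, d=10 → TARDY
  J4: C=40, d=43 → on time
  J5: C=49, d=13 → TARDY
  J6: C=64, d=44 → TARDY
Tardy jobs: J3, J5, J6
Count = 3


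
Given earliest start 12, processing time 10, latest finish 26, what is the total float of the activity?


EF = ES + duration = 12 + 10 = 22
LS = LF - duration = 26 - 10 = 16
Total Float = LF - EF = 26 - 22
(or LS - ES = 16 - 12)
= 4


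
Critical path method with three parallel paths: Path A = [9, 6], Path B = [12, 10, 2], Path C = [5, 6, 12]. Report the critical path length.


Path A: 9 + 6 = 15
Path B: 12 + 10 + 2 = 24
Path C: 5 + 6 + 12 = 23
Critical path = longest = max(15, 24, 23)
= 24 (Path B)


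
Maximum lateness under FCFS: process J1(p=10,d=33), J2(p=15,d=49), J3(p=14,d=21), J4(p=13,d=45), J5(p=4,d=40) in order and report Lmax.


Lateness per job (L = C - d):
  J1: C=10, d=33, L=-23
  J2: C=25, d=49, L=-24
  J3: C=39, d=21, L=18
  J4: C=52, d=45, L=7
  J5: C=56, d=40, L=16
Lmax = max(-23, -24, 18, 7, 16)
= 18


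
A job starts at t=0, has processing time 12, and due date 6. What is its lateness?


Completion = 0 + 12 = 12
Lateness = C - d = 12 - 6
= 6


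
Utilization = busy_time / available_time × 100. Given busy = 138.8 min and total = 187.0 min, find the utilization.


Utilization = busy / total × 100
= 138.8 / 187.0 × 100
= 74.2%


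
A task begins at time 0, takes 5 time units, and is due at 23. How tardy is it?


Completion = start + processing = 0 + 5 = 5
Tardiness = max(0, C - d) = max(0, 5 - 23)
= max(0, -18)
= 0


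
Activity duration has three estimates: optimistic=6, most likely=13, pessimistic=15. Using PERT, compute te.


te = (o + 4m + p) / 6
= (6 + 4×13 + 15) / 6
= (6 + 52 + 15) / 6
= 73 / 6
= 12.17


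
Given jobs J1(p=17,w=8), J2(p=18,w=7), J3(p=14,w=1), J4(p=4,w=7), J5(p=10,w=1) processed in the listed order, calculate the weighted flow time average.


Completion times:
  J1: C=17, w×C=8×17=136
  J2: C=35, w×C=7×35=245
  J3: C=49, w×C=1×49=49
  J4: C=53, w×C=7×53=371
  J5: C=63, w×C=1×63=63
Sum w×C = 864
Sum w = 24
Weighted avg = 864/24
= 36.00


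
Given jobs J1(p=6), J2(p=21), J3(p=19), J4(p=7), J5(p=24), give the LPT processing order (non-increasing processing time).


LPT: sort by longest processing time first
  J5: p=24
  J2: p=21
  J3: p=19
  J4: p=7
  J1: p=6
Order: J5 → J2 → J3 → J4 → J1


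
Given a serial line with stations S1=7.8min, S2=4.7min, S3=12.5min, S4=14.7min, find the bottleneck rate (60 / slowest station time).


Bottleneck = longest station time
Station times: [7.8, 4.7, 12.5, 14.7]
Max = 14.7 min
Rate = 60 / 14.7
= 4.08 units/hour (bottleneck: 14.7min)


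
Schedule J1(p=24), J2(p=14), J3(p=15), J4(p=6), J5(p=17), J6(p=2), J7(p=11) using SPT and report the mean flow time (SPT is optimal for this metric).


SPT order: J6 → J4 → J7 → J2 → J3 → J5 → J1
Completion times:
  J6: C=2
  J4: C=8
  J7: C=19
  J2: C=33
  J3: C=48
  J5: C=65
  J1: C=89
Sum = 264, n = 7
Mean flow = 264/7
= 37.71


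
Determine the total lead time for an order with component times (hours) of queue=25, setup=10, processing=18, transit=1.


Lead time = queue + setup + processing + transit
= 25 + 10 + 18 + 1
= 54 hours


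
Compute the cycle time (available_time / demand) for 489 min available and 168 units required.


Cycle time = available time / demand
= 489 / 168
= 2.91 min/unit


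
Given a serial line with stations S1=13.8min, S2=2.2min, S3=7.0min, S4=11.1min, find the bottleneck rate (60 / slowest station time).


Bottleneck = longest station time
Station times: [13.8, 2.2, 7.0, 11.1]
Max = 13.8 min
Rate = 60 / 13.8
= 4.35 units/hour (bottleneck: 13.8min)


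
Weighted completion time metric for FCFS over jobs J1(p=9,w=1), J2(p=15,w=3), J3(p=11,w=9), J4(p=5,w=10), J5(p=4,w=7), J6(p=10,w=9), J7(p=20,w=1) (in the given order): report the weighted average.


Completion times:
  J1: C=9, w×C=1×9=9
  J2: C=24, w×C=3×24=72
  J3: C=35, w×C=9×35=315
  J4: C=40, w×C=10×40=400
  J5: C=44, w×C=7×44=308
  J6: C=54, w×C=9×54=486
  J7: C=74, w×C=1×74=74
Sum w×C = 1664
Sum w = 40
Weighted avg = 1664/40
= 41.60


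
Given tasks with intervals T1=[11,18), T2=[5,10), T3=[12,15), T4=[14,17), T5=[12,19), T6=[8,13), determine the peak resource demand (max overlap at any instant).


Check each time point for overlaps:
  t=12: 4 tasks active (T1, T3, T5, T6)
Max concurrent = 4


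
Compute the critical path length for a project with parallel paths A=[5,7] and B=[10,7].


Path A: 5 + 7 = 12
Path B: 10 + 7 = 17
Critical path = longest = max(12, 17)
= 17 (Path B)


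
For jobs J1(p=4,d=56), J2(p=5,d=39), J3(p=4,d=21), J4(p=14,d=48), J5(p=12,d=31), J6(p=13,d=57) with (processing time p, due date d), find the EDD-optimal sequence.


EDD: sort by earliest due date
  J3: d=21, p=4
  J5: d=31, p=12
  J2: d=39, p=5
  J4: d=48, p=14
  J1: d=56, p=4
  J6: d=57, p=13
Order: J3 → J5 → J2 → J4 → J1 → J6


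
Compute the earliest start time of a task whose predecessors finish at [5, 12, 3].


ES = max of all predecessor completion times
Predecessors: [5, 12, 3]
ES = max(5, 12, 3)
= 12


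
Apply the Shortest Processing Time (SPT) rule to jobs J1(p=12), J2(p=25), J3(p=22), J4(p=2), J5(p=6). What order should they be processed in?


SPT: sort by shortest processing time
  J4: p=2
  J5: p=6
  J1: p=12
  J3: p=22
  J2: p=25
Order: J4 → J5 → J1 → J3 → J2


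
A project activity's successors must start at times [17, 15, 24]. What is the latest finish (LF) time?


LF = min of all successor start times
Successors start at: [17, 15, 24]
LF = min(17, 15, 24)
= 15


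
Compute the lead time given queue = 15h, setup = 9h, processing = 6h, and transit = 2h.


Lead time = queue + setup + processing + transit
= 15 + 9 + 6 + 2
= 32 hours


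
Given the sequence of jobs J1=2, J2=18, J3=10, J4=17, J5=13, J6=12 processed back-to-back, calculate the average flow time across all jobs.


Completion times:
  J1: completes at 2
  J2: completes at 20
  J3: completes at 30
  J4: completes at 47
  J5: completes at 60
  J6: completes at 72
Sum = 231
Average = 231/6
= 38.50


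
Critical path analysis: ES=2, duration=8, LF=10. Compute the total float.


EF = ES + duration = 2 + 8 = 10
LS = LF - duration = 10 - 8 = 2
Total Float = LF - EF = 10 - 10
(or LS - ES = 2 - 2)
= 0


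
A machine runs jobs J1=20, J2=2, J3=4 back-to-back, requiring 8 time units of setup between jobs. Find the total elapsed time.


Makespan = Σ processing + (n-1) × setup
= (20 + 2 + 4) + (3-1)×8
= 26 + 16
= 42 time units


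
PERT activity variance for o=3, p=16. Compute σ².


σ² = ((p - o) / 6)² = (p - o)² / 36
= (16 - 3)² / 36
= 13² / 36
= 169 / 36
= 4.6944


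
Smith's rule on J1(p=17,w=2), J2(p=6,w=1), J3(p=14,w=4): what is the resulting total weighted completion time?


WSPT order (by p/w): J3 → J2 → J1
  J3: C=14, w·C=4×14=56
  J2: C=20, w·C=1×20=20
  J1: C=37, w·C=2×37=74
Σ w·C = 150
= 150


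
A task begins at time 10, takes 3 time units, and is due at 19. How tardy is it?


Completion = start + processing = 10 + 3 = 13
Tardiness = max(0, C - d) = max(0, 13 - 19)
= max(0, -6)
= 0


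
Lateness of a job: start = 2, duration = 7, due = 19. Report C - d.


Completion = 2 + 7 = 9
Lateness = C - d = 9 - 19
= -10


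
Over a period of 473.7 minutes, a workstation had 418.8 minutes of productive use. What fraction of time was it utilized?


Utilization = busy / total × 100
= 418.8 / 473.7 × 100
= 88.4%


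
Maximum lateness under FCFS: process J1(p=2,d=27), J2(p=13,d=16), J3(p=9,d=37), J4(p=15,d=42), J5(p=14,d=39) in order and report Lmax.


Lateness per job (L = C - d):
  J1: C=2, d=27, L=-25
  J2: C=15, d=16, L=-1
  J3: C=24, d=37, L=-13
  J4: C=39, d=42, L=-3
  J5: C=53, d=39, L=14
Lmax = max(-25, -1, -13, -3, 14)
= 14


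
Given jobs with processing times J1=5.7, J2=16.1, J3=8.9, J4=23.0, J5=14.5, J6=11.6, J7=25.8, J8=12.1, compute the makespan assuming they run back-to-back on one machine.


Sequential makespan: sum all processing times
= 5.7 + 16.1 + 8.9 + 23.0 + 14.5 + 11.6 + 25.8 + 12.1
= 117.7 time units


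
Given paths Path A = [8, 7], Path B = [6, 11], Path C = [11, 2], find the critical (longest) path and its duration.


Path A: 8 + 7 = 15
Path B: 6 + 11 = 17
Path C: 11 + 2 = 13
Critical path = longest = max(15, 17, 13)
= 17 (Path B)


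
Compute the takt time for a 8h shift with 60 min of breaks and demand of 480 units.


Available = 8×60 - 60 = 420 min
Takt time = 420 / 480
= 0.88 min/unit


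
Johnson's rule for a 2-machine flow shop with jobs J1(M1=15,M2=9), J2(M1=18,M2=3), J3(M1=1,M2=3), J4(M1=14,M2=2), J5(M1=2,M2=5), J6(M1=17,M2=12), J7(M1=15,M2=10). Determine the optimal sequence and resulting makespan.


Johnson's rule:
Group 1 (M1≤M2, sort by M1): ['J3', 'J5']
Group 2 (M1>M2, sort desc M2): ['J6', 'J7', 'J1', 'J2', 'J4']
Sequence: J3 → J5 → J6 → J7 → J1 → J2 → J4
Makespan calculation:
  J3: M1 done=1, M2 done=4
  J5: M1 done=3, M2 done=9
  J6: M1 done=20, M2 done=32
  J7: M1 done=35, M2 done=45
  J1: M1 done=50, M2 done=59
  J2: M1 done=68, M2 done=71
  J4: M1 done=82, M2 done=84
= Sequence: J3 → J5 → J6 → J7 → J1 → J2 → J4, Makespan: 84


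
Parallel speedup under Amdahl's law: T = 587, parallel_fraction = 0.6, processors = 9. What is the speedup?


Amdahl's law: T_p = T × ((1-p) + p/N)
= 587 × ((1-0.6) + 0.6/9)
= 587 × (0.40 + 0.0667)
= 587 × 0.4667
= 273.93
Speedup = 587/273.93
= 2.14×


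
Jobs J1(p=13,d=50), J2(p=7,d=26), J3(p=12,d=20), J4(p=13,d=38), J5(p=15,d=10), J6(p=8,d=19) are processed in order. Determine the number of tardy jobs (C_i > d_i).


Completion vs due date:
  J1: C=13, d=50 → on time
  J2: C=20, d=26 → on time
  J3: C=32, d=20 → TARDY
  J4: C=45, d=38 → TARDY
  J5: C=60, d=10 → TARDY
  J6: C=68, d=19 → TARDY
Tardy jobs: J3, J4, J5, J6
Count = 4


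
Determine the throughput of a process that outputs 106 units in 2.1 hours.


Throughput = units / time
= 106 / 2.1
= 50.5 units/hour


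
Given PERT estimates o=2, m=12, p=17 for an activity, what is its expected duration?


te = (o + 4m + p) / 6
= (2 + 4×12 + 17) / 6
= (2 + 48 + 17) / 6
= 67 / 6
= 11.17


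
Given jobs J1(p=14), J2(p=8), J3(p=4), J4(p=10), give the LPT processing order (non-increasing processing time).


LPT: sort by longest processing time first
  J1: p=14
  J4: p=10
  J2: p=8
  J3: p=4
Order: J1 → J4 → J2 → J3


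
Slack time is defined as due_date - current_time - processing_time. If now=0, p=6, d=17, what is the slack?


Slack = due - current_time - processing
= 17 - 0 - 6
= 11


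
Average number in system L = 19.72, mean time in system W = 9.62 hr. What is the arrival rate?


Little's law: L = λW → λ = L / W
= 19.72 / 9.62
= 2.05 per hour


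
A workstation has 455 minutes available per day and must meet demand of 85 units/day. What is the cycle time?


Cycle time = available time / demand
= 455 / 85
= 5.35 min/unit


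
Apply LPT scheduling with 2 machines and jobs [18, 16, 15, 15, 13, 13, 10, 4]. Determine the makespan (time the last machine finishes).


Jobs (LPT sorted): [18, 16, 15, 15, 13, 13, 10, 4]
Machines: 2
  J=18 → Machine 1 (load: 0+18=18)
  J=16 → Machine 2 (load: 0+16=16)
  J=15 → Machine 2 (load: 16+15=31)
  J=15 → Machine 1 (load: 18+15=33)
  J=13 → Machine 2 (load: 31+13=44)
  J=13 → Machine 1 (load: 33+13=46)
  J=10 → Machine 2 (load: 44+10=54)
  J=4 → Machine 1 (load: 46+4=50)
Machine loads: [50, 54]
Makespan = max = 54 time units


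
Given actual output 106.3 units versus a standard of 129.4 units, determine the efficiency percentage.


Efficiency = (actual / standard) × 100
= (106.3 / 129.4) × 100
= 82.1%


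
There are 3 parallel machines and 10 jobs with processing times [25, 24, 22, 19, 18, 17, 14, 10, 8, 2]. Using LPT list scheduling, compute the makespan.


Jobs (LPT sorted): [25, 24, 22, 19, 18, 17, 14, 10, 8, 2]
Machines: 3
  J=25 → Machine 1 (load: 0+25=25)
  J=24 → Machine 2 (load: 0+24=24)
  J=22 → Machine 3 (load: 0+22=22)
  J=19 → Machine 3 (load: 22+19=41)
  J=18 → Machine 2 (load: 24+18=42)
  J=17 → Machine 1 (load: 25+17=42)
  J=14 → Machine 3 (load: 41+14=55)
  J=10 → Machine 1 (load: 42+10=52)
  J=8 → Machine 2 (load: 42+8=50)
  J=2 → Machine 2 (load: 50+2=52)
Machine loads: [52, 52, 55]
Makespan = max = 55 time units


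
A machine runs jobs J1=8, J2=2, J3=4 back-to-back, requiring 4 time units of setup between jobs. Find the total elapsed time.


Makespan = Σ processing + (n-1) × setup
= (8 + 2 + 4) + (3-1)×4
= 14 + 8
= 22 time units


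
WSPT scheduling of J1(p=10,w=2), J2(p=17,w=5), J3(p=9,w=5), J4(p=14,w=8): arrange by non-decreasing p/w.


WSPT (Smith's rule): sort by p/w ascending
  J4: p/w = 14/8 = 1.750
  J3: p/w = 9/5 = 1.800
  J2: p/w = 17/5 = 3.400
  J1: p/w = 10/2 = 5.000
Order: J4 → J3 → J2 → J1


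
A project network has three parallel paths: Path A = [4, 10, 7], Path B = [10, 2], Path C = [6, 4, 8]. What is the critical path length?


Path A: 4 + 10 + 7 = 21
Path B: 10 + 2 = 12
Path C: 6 + 4 + 8 = 18
Critical path = longest = max(21, 12, 18)
= 21 (Path A)


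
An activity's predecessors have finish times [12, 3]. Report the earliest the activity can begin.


ES = max of all predecessor completion times
Predecessors: [12, 3]
ES = max(12, 3)
= 12


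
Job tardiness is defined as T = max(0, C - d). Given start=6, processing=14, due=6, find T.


Completion = start + processing = 6 + 14 = 20
Tardiness = max(0, C - d) = max(0, 20 - 6)
= max(0, 14)
= 14


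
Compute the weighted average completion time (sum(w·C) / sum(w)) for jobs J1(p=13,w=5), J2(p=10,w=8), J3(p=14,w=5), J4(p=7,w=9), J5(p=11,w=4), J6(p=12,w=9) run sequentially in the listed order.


Completion times:
  J1: C=13, w×C=5×13=65
  J2: C=23, w×C=8×23=184
  J3: C=37, w×C=5×37=185
  J4: C=44, w×C=9×44=396
  J5: C=55, w×C=4×55=220
  J6: C=67, w×C=9×67=603
Sum w×C = 1653
Sum w = 40
Weighted avg = 1653/40
= 41.33


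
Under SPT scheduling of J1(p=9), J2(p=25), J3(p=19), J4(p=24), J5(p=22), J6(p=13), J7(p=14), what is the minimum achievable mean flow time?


SPT order: J1 → J6 → J7 → J3 → J5 → J4 → J2
Completion times:
  J1: C=9
  J6: C=22
  J7: C=36
  J3: C=55
  J5: C=77
  J4: C=101
  J2: C=126
Sum = 426, n = 7
Mean flow = 426/7
= 60.86


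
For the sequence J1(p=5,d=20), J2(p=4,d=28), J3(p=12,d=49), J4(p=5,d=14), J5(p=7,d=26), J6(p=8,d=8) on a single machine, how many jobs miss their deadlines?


Completion vs due date:
  J1: C=5, d=20 → on time
  J2: C=9, d=28 → on time
  J3: C=21, d=49 → on time
  J4: C=26, d=14 → TARDY
  J5: C=33, d=26 → TARDY
  J6: C=41, d=8 → TARDY
Tardy jobs: J4, J5, J6
Count = 3


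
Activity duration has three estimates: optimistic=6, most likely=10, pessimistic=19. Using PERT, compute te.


te = (o + 4m + p) / 6
= (6 + 4×10 + 19) / 6
= (6 + 40 + 19) / 6
= 65 / 6
= 10.83


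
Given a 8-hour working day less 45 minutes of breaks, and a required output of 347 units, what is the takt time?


Available = 8×60 - 45 = 435 min
Takt time = 435 / 347
= 1.25 min/unit


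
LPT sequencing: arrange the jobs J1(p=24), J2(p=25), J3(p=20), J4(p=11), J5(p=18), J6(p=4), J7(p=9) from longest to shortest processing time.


LPT: sort by longest processing time first
  J2: p=25
  J1: p=24
  J3: p=20
  J5: p=18
  J4: p=11
  J7: p=9
  J6: p=4
Order: J2 → J1 → J3 → J5 → J4 → J7 → J6


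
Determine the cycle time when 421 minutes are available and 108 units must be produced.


Cycle time = available time / demand
= 421 / 108
= 3.90 min/unit


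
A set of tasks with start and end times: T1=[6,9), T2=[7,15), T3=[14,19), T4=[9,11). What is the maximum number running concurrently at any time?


Check each time point for overlaps:
  t=7: 2 tasks active (T1, T2)
Max concurrent = 2


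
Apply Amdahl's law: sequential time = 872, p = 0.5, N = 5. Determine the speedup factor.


Amdahl's law: T_p = T × ((1-p) + p/N)
= 872 × ((1-0.5) + 0.5/5)
= 872 × (0.50 + 0.1000)
= 872 × 0.6000
= 523.20
Speedup = 872/523.20
= 1.67×


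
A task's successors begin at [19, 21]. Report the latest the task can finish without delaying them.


LF = min of all successor start times
Successors start at: [19, 21]
LF = min(19, 21)
= 19


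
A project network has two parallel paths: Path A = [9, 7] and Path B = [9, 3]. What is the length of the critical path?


Path A: 9 + 7 = 16
Path B: 9 + 3 = 12
Critical path = longest = max(16, 12)
= 16 (Path A)


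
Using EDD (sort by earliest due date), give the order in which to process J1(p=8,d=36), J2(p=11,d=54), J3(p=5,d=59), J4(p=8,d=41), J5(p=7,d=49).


EDD: sort by earliest due date
  J1: d=36, p=8
  J4: d=41, p=8
  J5: d=49, p=7
  J2: d=54, p=11
  J3: d=59, p=5
Order: J1 → J4 → J5 → J2 → J3


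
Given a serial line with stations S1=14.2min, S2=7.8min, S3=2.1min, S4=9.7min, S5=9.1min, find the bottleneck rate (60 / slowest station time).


Bottleneck = longest station time
Station times: [14.2, 7.8, 2.1, 9.7, 9.1]
Max = 14.2 min
Rate = 60 / 14.2
= 4.23 units/hour (bottleneck: 14.2min)


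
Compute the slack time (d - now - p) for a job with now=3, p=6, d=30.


Slack = due - current_time - processing
= 30 - 3 - 6
= 21


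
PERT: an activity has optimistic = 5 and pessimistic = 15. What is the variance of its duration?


σ² = ((p - o) / 6)² = (p - o)² / 36
= (15 - 5)² / 36
= 10² / 36
= 100 / 36
= 2.7778


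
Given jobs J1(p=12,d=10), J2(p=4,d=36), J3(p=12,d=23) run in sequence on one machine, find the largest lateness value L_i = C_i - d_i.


Lateness per job (L = C - d):
  J1: C=12, d=10, L=2
  J2: C=16, d=36, L=-20
  J3: C=28, d=23, L=5
Lmax = max(2, -20, 5)
= 5


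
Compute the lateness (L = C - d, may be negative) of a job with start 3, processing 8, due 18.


Completion = 3 + 8 = 11
Lateness = C - d = 11 - 18
= -7


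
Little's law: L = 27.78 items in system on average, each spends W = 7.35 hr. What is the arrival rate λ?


Little's law: L = λW → λ = L / W
= 27.78 / 7.35
= 3.78 per hour


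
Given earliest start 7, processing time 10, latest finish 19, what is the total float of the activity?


EF = ES + duration = 7 + 10 = 17
LS = LF - duration = 19 - 10 = 9
Total Float = LF - EF = 19 - 17
(or LS - ES = 9 - 7)
= 2


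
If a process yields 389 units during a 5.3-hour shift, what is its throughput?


Throughput = units / time
= 389 / 5.3
= 73.4 units/hour


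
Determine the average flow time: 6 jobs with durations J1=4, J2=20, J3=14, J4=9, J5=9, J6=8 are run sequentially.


Completion times:
  J1: completes at 4
  J2: completes at 24
  J3: completes at 38
  J4: completes at 47
  J5: completes at 56
  J6: completes at 64
Sum = 233
Average = 233/6
= 38.83


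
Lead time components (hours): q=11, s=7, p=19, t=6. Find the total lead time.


Lead time = queue + setup + processing + transit
= 11 + 7 + 19 + 6
= 43 hours


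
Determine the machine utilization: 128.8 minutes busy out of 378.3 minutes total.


Utilization = busy / total × 100
= 128.8 / 378.3 × 100
= 34.0%


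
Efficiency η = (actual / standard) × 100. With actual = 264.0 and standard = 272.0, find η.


Efficiency = (actual / standard) × 100
= (264.0 / 272.0) × 100
= 97.1%


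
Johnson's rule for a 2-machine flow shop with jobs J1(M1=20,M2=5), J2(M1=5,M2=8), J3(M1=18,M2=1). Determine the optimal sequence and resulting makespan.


Johnson's rule:
Group 1 (M1≤M2, sort by M1): ['J2']
Group 2 (M1>M2, sort desc M2): ['J1', 'J3']
Sequence: J2 → J1 → J3
Makespan calculation:
  J2: M1 done=5, M2 done=13
  J1: M1 done=25, M2 done=30
  J3: M1 done=43, M2 done=44
= Sequence: J2 → J1 → J3, Makespan: 44


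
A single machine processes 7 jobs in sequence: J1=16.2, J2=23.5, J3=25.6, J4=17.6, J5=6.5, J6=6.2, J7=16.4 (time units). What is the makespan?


Sequential makespan: sum all processing times
= 16.2 + 23.5 + 25.6 + 17.6 + 6.5 + 6.2 + 16.4
= 112.0 time units


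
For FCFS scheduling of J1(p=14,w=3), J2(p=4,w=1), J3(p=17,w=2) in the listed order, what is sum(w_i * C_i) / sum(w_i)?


Completion times:
  J1: C=14, w×C=3×14=42
  J2: C=18, w×C=1×18=18
  J3: C=35, w×C=2×35=70
Sum w×C = 130
Sum w = 6
Weighted avg = 130/6
= 21.67


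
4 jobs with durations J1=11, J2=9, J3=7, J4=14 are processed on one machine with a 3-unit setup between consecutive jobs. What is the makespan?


Makespan = Σ processing + (n-1) × setup
= (11 + 9 + 7 + 14) + (4-1)×3
= 41 + 9
= 50 time units


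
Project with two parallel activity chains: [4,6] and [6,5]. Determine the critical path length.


Path A: 4 + 6 = 10
Path B: 6 + 5 = 11
Critical path = longest = max(10, 11)
= 11 (Path B)


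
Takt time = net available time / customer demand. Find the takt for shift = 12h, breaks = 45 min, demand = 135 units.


Available = 12×60 - 45 = 675 min
Takt time = 675 / 135
= 5.00 min/unit


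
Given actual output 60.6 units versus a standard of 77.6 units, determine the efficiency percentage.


Efficiency = (actual / standard) × 100
= (60.6 / 77.6) × 100
= 78.1%


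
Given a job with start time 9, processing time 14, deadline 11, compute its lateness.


Completion = 9 + 14 = 23
Lateness = C - d = 23 - 11
= 12


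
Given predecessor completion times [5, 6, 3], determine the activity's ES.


ES = max of all predecessor completion times
Predecessors: [5, 6, 3]
ES = max(5, 6, 3)
= 6


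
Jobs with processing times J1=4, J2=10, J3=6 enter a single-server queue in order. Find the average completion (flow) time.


Completion times:
  J1: completes at 4
  J2: completes at 14
  J3: completes at 20
Sum = 38
Average = 38/3
= 12.67


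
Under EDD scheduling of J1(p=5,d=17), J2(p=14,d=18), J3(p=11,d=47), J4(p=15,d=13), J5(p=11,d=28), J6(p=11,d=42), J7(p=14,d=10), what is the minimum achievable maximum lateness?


EDD order: J7 → J4 → J1 → J2 → J5 → J6 → J3
Completion and lateness:
  J7: C=14, d=10, L=14-10=4
  J4: C=29, d=13, L=29-13=16
  J1: C=34, d=17, L=34-17=17
  J2: C=48, d=18, L=48-18=30
  J5: C=59, d=28, L=59-28=31
  J6: C=70, d=42, L=70-42=28
  J3: C=81, d=47, L=81-47=34
Lmax = max(4, 16, 17, 30, 31, 28, 34)
= 34


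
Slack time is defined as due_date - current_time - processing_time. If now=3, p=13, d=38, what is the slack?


Slack = due - current_time - processing
= 38 - 3 - 13
= 22


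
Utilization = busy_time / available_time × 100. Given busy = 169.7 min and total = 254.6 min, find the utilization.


Utilization = busy / total × 100
= 169.7 / 254.6 × 100
= 66.7%


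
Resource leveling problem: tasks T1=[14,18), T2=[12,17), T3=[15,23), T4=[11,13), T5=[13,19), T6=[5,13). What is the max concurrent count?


Check each time point for overlaps:
  t=15: 4 tasks active (T1, T2, T3, T5)
Max concurrent = 4


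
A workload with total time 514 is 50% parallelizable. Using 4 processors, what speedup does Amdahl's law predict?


Amdahl's law: T_p = T × ((1-p) + p/N)
= 514 × ((1-0.5) + 0.5/4)
= 514 × (0.50 + 0.1250)
= 514 × 0.6250
= 321.25
Speedup = 514/321.25
= 1.60×


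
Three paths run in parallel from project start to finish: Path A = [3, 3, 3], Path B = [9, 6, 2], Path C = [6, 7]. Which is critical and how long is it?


Path A: 3 + 3 + 3 = 9
Path B: 9 + 6 + 2 = 17
Path C: 6 + 7 = 13
Critical path = longest = max(9, 17, 13)
= 17 (Path B)


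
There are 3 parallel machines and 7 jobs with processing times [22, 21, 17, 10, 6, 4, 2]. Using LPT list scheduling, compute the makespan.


Jobs (LPT sorted): [22, 21, 17, 10, 6, 4, 2]
Machines: 3
  J=22 → Machine 1 (load: 0+22=22)
  J=21 → Machine 2 (load: 0+21=21)
  J=17 → Machine 3 (load: 0+17=17)
  J=10 → Machine 3 (load: 17+10=27)
  J=6 → Machine 2 (load: 21+6=27)
  J=4 → Machine 1 (load: 22+4=26)
  J=2 → Machine 1 (load: 26+2=28)
Machine loads: [28, 27, 27]
Makespan = max = 28 time units


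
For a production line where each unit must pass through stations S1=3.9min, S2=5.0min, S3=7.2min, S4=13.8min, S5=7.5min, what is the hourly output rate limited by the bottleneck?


Bottleneck = longest station time
Station times: [3.9, 5.0, 7.2, 13.8, 7.5]
Max = 13.8 min
Rate = 60 / 13.8
= 4.35 units/hour (bottleneck: 13.8min)


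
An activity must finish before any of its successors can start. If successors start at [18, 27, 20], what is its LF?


LF = min of all successor start times
Successors start at: [18, 27, 20]
LF = min(18, 27, 20)
= 18


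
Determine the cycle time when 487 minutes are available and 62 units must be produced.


Cycle time = available time / demand
= 487 / 62
= 7.85 min/unit


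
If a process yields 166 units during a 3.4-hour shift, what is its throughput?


Throughput = units / time
= 166 / 3.4
= 48.8 units/hour


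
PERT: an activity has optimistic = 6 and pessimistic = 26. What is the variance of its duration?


σ² = ((p - o) / 6)² = (p - o)² / 36
= (26 - 6)² / 36
= 20² / 36
= 400 / 36
= 11.1111


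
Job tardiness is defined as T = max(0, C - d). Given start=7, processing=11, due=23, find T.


Completion = start + processing = 7 + 11 = 18
Tardiness = max(0, C - d) = max(0, 18 - 23)
= max(0, -5)
= 0


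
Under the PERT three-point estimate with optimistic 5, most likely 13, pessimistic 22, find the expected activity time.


te = (o + 4m + p) / 6
= (5 + 4×13 + 22) / 6
= (5 + 52 + 22) / 6
= 79 / 6
= 13.17


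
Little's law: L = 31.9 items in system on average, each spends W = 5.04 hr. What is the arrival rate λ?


Little's law: L = λW → λ = L / W
= 31.9 / 5.04
= 6.33 per hour
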